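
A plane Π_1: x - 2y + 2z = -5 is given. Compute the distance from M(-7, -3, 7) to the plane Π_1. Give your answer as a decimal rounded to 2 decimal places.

6.00

n·M − d = (1)·(-7) + (-2)·(-3) + (2)·(7) − (-5) = 18; |n| = √9.
Distance = |18| / √9 = 18/√9 ≈ 6.00.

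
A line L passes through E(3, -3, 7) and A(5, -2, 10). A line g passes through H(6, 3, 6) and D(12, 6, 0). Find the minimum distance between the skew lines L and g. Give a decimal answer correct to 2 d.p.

A direction vector for L is A − E = (2, 1, 3).
A direction vector for g is D − H = (6, 3, -6).
Common perpendicular direction n = (2, 1, 3) × (6, 3, -6) = (-15, 30, 0).
With w = (6, 3, 6) − (3, -3, 7) = (3, 6, -1), w · n = 135.
Distance = |w · n| / |n| = |135| / √1125 ≈ 4.02.

4.02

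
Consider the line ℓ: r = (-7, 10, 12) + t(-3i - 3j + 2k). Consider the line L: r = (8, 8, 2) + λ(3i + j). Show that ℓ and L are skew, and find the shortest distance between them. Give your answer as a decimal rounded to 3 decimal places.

Common perpendicular direction n = (-3, -3, 2) × (3, 1, 0) = (-2, 6, 6).
With w = (8, 8, 2) − (-7, 10, 12) = (15, -2, -10), w · n = -102.
Since n ≠ 0 the lines are not parallel, and w · n = -102 ≠ 0 so they do not intersect; hence they are skew.
Distance = |w · n| / |n| = |-102| / √76 ≈ 11.700.

11.700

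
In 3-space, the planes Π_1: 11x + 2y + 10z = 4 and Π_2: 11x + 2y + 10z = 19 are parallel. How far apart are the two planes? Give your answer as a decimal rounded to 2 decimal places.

1.00

Same normal n = (11, 2, 10) with |n| = √225; distance = |4 − 19| / |n| = 15/√225 ≈ 1.00.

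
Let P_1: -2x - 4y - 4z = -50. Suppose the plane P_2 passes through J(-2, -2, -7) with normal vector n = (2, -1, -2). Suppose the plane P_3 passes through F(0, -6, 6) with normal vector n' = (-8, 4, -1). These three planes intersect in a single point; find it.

(9, 10, -2)

P_2: n·r = n·J gives 2x - y - 2z = 12.
P_3: n'·r = n'·F gives -8x + 4y - z = -30.
Solving the 3×3 linear system -2x - 4y - 4z = -50, 2x - y - 2z = 12, -8x + 4y - z = -30 (e.g. by elimination or Cramer's rule, determinant = -90) gives (9, 10, -2).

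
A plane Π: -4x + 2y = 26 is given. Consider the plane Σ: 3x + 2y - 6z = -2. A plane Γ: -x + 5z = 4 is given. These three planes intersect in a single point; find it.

Solving the 3×3 linear system -4x + 2y = 26, 3x + 2y - 6z = -2, -x + 5z = 4 (e.g. by elimination or Cramer's rule, determinant = -58) gives (-4, 5, 0).

(-4, 5, 0)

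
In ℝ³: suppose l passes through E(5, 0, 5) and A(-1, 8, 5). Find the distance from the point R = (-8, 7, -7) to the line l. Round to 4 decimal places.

13.5070

A direction vector for l is A − E = (-6, 8, 0).
Taking (5, 0, 5) on l with direction v = (-6, 8, 0): w = R − (5, 0, 5) = (-13, 7, -12), and w × v = (96, 72, -62).
Distance = |w × v| / |v| = √18244 / √100 ≈ 13.5070.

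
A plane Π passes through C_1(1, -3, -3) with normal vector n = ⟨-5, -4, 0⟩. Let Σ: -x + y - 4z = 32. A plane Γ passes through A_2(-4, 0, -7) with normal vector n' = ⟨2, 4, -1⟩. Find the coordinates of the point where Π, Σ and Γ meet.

Π: n·r = n·C_1 gives -5x - 4y = 7.
Γ: n'·r = n'·A_2 gives 2x + 4y - z = -1.
Solving the 3×3 linear system -5x - 4y = 7, -x + y - 4z = 32, 2x + 4y - z = -1 (e.g. by elimination or Cramer's rule, determinant = -39) gives (1, -3, -9).

(1, -3, -9)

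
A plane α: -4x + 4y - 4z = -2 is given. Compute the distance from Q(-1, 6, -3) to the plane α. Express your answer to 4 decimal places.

n·Q − d = (-4)·(-1) + (4)·(6) + (-4)·(-3) − (-2) = 42; |n| = √48.
Distance = |42| / √48 = 42/√48 ≈ 6.0622.

6.0622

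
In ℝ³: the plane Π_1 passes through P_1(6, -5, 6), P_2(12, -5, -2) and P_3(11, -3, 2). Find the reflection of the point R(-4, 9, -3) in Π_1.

P_1P_2 = (6, 0, -8), P_1P_3 = (5, 2, -4); a normal to Π_1 is P_1P_2 × P_1P_3 = (16, -16, 12).
Using P_1: Π_1 has equation 16x - 16y + 12z = 248.
λ = (n·R − d)/|n|² = (-244 − 248)/656 = -3/4.
Reflection = R − 2λn = (-4, 9, -3) − (-3/2)·(16, -16, 12) = (20, -15, 15).

(20, -15, 15)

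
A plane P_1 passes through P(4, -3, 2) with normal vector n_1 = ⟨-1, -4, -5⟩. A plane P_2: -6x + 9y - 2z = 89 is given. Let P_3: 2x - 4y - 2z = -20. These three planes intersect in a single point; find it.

P_1: n_1·r = n_1·P gives -x - 4y - 5z = -2.
Solving the 3×3 linear system -x - 4y - 5z = -2, -6x + 9y - 2z = 89, 2x - 4y - 2z = -20 (e.g. by elimination or Cramer's rule, determinant = 60) gives (1, 9, -7).

(1, 9, -7)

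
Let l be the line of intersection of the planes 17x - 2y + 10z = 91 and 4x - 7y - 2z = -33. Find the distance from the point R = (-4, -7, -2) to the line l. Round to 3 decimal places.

Direction of l: (17, -2, 10) × (4, -7, -2) = (74, 74, -111).
A point on l: solving the two plane equations with x = 1 gives (1, 3, 8).
Taking (1, 3, 8) on l with direction v = (74, 74, -111): w = R − (1, 3, 8) = (-5, -10, -10), and w × v = (1850, -1295, 370).
Distance = |w × v| / |v| = √5236425 / √23273 ≈ 15.000.

15.000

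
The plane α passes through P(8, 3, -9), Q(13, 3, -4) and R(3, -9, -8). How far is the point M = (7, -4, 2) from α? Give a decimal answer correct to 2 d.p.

5.67

PQ = (5, 0, 5), PR = (-5, -12, 1); a normal to α is PQ × PR = (60, -30, -60).
Using P: α has equation 60x - 30y - 60z = 930.
n·M − d = (60)·(7) + (-30)·(-4) + (-60)·(2) − 930 = -510; |n| = √8100.
Distance = |-510| / √8100 = 510/√8100 ≈ 5.67.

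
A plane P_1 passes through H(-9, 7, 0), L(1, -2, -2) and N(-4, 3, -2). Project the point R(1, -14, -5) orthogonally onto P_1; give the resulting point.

(7, -8, -2)

HL = (10, -9, -2), HN = (5, -4, -2); a normal to P_1 is HL × HN = (10, 10, 5).
Using H: P_1 has equation 10x + 10y + 5z = -20.
Foot = R − λn with λ = (n·R − d)/|n|² = (-155 − (-20))/225 = -3/5.
Foot = (1, -14, -5) − (-3/5)·(10, 10, 5) = (7, -8, -2).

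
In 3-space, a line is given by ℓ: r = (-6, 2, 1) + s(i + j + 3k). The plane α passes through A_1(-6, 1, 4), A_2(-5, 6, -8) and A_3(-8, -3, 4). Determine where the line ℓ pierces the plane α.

(-5, 3, 4)

A_1A_2 = (1, 5, -12), A_1A_3 = (-2, -4, 0); a normal to α is A_1A_2 × A_1A_3 = (-48, 24, 6).
Using A_1: α has equation -48x + 24y + 6z = 336.
Substitute r = (-6, 2, 1) + t(1, 1, 3) into the plane: 342 + (-6)t = 336, so t = 1.
Intersection: (-6, 2, 1) + 1·(1, 1, 3) = (-5, 3, 4).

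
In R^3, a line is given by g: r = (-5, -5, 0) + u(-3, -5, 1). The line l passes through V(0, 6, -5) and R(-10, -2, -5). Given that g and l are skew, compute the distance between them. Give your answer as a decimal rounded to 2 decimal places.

2.07

A direction vector for l is R − V = (-10, -8, 0).
Common perpendicular direction n = (-3, -5, 1) × (-10, -8, 0) = (8, -10, -26).
With w = (0, 6, -5) − (-5, -5, 0) = (5, 11, -5), w · n = 60.
Distance = |w · n| / |n| = |60| / √840 ≈ 2.07.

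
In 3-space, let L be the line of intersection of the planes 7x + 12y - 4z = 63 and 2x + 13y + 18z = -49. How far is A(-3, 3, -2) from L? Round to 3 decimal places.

4.117

Direction of L: (7, 12, -4) × (2, 13, 18) = (268, -134, 67).
A point on L: solving the two plane equations with x = 1 gives (1, 3, -5).
Taking (1, 3, -5) on L with direction v = (268, -134, 67): w = A − (1, 3, -5) = (-4, 0, 3), and w × v = (402, 1072, 536).
Distance = |w × v| / |v| = √1598084 / √94269 ≈ 4.117.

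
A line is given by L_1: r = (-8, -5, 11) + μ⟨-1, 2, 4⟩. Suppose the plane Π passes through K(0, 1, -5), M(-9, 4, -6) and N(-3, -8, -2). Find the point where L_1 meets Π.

(-5, -11, -1)

KM = (-9, 3, -1), KN = (-3, -9, 3); a normal to Π is KM × KN = (0, 30, 90).
Using K: Π has equation 30y + 90z = -420.
Substitute r = (-8, -5, 11) + t(-1, 2, 4) into the plane: 840 + 420t = -420, so t = -3.
Intersection: (-8, -5, 11) + (-3)·(-1, 2, 4) = (-5, -11, -1).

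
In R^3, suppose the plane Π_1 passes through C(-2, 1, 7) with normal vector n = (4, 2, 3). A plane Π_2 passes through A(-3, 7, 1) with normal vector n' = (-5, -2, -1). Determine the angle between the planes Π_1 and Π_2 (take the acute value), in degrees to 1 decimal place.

23.7

Π_1: n·r = n·C gives 4x + 2y + 3z = 15.
Π_2: n'·r = n'·A gives -5x - 2y - z = 0.
cos θ = |n₁·n₂| / (|n₁||n₂|) = |-27| / (√29 · √30).
θ = arccos(0.91539) ≈ 23.7°.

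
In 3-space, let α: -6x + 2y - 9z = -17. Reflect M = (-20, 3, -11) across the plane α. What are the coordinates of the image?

λ = (n·M − d)/|n|² = (225 − (-17))/121 = 2.
Reflection = M − 2λn = (-20, 3, -11) − 4·(-6, 2, -9) = (4, -5, 25).

(4, -5, 25)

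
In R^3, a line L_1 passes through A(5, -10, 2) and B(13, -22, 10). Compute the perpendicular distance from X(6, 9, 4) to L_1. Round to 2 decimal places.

14.59

A direction vector for L_1 is B − A = (8, -12, 8).
Taking (5, -10, 2) on L_1 with direction v = (8, -12, 8): w = X − (5, -10, 2) = (1, 19, 2), and w × v = (176, 8, -164).
Distance = |w × v| / |v| = √57936 / √272 ≈ 14.59.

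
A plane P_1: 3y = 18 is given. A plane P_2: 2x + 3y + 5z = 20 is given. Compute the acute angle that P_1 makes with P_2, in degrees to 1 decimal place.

60.9

cos θ = |n₁·n₂| / (|n₁||n₂|) = |9| / (√9 · √38).
θ = arccos(0.48666) ≈ 60.9°.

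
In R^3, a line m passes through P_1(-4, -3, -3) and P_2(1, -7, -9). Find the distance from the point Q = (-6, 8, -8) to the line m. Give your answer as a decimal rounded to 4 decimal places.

A direction vector for m is P_2 − P_1 = (5, -4, -6).
Taking (-4, -3, -3) on m with direction v = (5, -4, -6): w = Q − (-4, -3, -3) = (-2, 11, -5), and w × v = (-86, -37, -47).
Distance = |w × v| / |v| = √10974 / √77 ≈ 11.9382.

11.9382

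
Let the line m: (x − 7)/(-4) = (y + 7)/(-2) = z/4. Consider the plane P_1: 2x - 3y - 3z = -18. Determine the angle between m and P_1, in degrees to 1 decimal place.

29.8

m has direction (-4, -2, 4) through (7, -7, 0).
sin θ = |n·v| / (|n||v|) = |-14| / (√22 · √36) = 0.49747.
θ ≈ 29.8°.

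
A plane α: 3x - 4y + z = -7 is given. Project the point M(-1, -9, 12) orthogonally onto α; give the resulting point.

Foot = M − λn with λ = (n·M − d)/|n|² = (45 − (-7))/26 = 2.
Foot = (-1, -9, 12) − 2·(3, -4, 1) = (-7, -1, 10).

(-7, -1, 10)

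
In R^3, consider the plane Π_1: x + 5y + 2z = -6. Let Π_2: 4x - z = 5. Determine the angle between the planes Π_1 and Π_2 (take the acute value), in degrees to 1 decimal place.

cos θ = |n₁·n₂| / (|n₁||n₂|) = |2| / (√30 · √17).
θ = arccos(0.08856) ≈ 84.9°.

84.9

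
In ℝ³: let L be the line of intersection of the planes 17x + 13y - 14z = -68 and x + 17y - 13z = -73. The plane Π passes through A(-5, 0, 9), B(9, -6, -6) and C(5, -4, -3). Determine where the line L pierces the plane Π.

Direction of L: (17, 13, -14) × (1, 17, -13) = (69, 207, 276).
A point on L: solving the two plane equations with x = -3 gives (-3, -11, -9).
AB = (14, -6, -15), AC = (10, -4, -12); a normal to Π is AB × AC = (12, 18, 4).
Using A: Π has equation 12x + 18y + 4z = -24.
Substitute r = (-3, -11, -9) + t(69, 207, 276) into the plane: -270 + 5658t = -24, so t = 1/23.
Intersection: (-3, -11, -9) + (1/23)·(69, 207, 276) = (0, -2, 3).

(0, -2, 3)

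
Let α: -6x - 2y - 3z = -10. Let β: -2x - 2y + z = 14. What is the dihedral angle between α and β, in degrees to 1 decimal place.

51.8

cos θ = |n₁·n₂| / (|n₁||n₂|) = |13| / (√49 · √9).
θ = arccos(0.61905) ≈ 51.8°.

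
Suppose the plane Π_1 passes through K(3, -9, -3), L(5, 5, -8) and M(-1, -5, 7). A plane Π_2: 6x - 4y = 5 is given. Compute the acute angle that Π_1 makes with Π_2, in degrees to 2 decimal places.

KL = (2, 14, -5), KM = (-4, 4, 10); a normal to Π_1 is KL × KM = (160, 0, 64).
Using K: Π_1 has equation 160x + 64z = 288.
cos θ = |n₁·n₂| / (|n₁||n₂|) = |960| / (√29696 · √52).
θ = arccos(0.77254) ≈ 39.42°.

39.42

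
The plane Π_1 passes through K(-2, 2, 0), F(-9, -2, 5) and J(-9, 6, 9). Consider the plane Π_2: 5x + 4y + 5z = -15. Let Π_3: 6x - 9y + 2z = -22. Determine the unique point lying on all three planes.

(-4, 0, 1)

KF = (-7, -4, 5), KJ = (-7, 4, 9); a normal to Π_1 is KF × KJ = (-56, 28, -56).
Using K: Π_1 has equation -56x + 28y - 56z = 168.
Solving the 3×3 linear system -56x + 28y - 56z = 168, 5x + 4y + 5z = -15, 6x - 9y + 2z = -22 (e.g. by elimination or Cramer's rule, determinant = 1456) gives (-4, 0, 1).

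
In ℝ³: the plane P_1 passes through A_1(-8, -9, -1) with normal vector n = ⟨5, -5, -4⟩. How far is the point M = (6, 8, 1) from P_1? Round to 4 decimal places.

2.8311

P_1: n·r = n·A_1 gives 5x - 5y - 4z = 9.
n·M − d = (5)·(6) + (-5)·(8) + (-4)·(1) − 9 = -23; |n| = √66.
Distance = |-23| / √66 = 23/√66 ≈ 2.8311.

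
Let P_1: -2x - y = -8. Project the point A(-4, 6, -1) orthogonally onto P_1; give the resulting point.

Foot = A − λn with λ = (n·A − d)/|n|² = (2 − (-8))/5 = 2.
Foot = (-4, 6, -1) − 2·(-2, -1, 0) = (0, 8, -1).

(0, 8, -1)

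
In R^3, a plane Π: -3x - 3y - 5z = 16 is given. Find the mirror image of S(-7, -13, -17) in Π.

λ = (n·S − d)/|n|² = (145 − 16)/43 = 3.
Reflection = S − 2λn = (-7, -13, -17) − 6·(-3, -3, -5) = (11, 5, 13).

(11, 5, 13)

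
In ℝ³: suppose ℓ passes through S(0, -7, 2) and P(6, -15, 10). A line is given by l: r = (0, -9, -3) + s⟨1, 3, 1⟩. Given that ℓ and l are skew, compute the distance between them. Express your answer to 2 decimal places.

3.25

A direction vector for ℓ is P − S = (6, -8, 8).
Common perpendicular direction n = (6, -8, 8) × (1, 3, 1) = (-32, 2, 26).
With w = (0, -9, -3) − (0, -7, 2) = (0, -2, -5), w · n = -134.
Distance = |w · n| / |n| = |-134| / √1704 ≈ 3.25.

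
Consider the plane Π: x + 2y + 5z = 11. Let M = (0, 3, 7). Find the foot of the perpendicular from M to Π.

Foot = M − λn with λ = (n·M − d)/|n|² = (41 − 11)/30 = 1.
Foot = (0, 3, 7) − 1·(1, 2, 5) = (-1, 1, 2).

(-1, 1, 2)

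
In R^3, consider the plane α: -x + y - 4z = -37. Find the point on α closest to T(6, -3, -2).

(8, -5, 6)

Foot = T − λn with λ = (n·T − d)/|n|² = (-1 − (-37))/18 = 2.
Foot = (6, -3, -2) − 2·(-1, 1, -4) = (8, -5, 6).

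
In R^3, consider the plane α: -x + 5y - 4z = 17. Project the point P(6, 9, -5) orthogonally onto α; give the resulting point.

(7, 4, -1)

Foot = P − λn with λ = (n·P − d)/|n|² = (59 − 17)/42 = 1.
Foot = (6, 9, -5) − 1·(-1, 5, -4) = (7, 4, -1).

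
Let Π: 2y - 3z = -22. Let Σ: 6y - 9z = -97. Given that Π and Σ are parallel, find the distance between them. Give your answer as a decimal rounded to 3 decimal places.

Rescale Σ by 1/3: 2y - 3z = -97/3. Then distance = |-22 − (-97/3)| / √13 ≈ 2.866.

2.866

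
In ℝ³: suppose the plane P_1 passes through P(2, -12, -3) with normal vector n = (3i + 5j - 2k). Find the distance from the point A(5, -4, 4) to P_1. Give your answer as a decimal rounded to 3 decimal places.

5.678

P_1: n·r = n·P gives 3x + 5y - 2z = -48.
n·A − d = (3)·(5) + (5)·(-4) + (-2)·(4) − (-48) = 35; |n| = √38.
Distance = |35| / √38 = 35/√38 ≈ 5.678.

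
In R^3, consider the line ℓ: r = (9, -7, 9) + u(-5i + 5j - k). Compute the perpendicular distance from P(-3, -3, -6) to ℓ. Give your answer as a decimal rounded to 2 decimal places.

14.42

Taking (9, -7, 9) on ℓ with direction v = (-5, 5, -1): w = P − (9, -7, 9) = (-12, 4, -15), and w × v = (71, 63, -40).
Distance = |w × v| / |v| = √10610 / √51 ≈ 14.42.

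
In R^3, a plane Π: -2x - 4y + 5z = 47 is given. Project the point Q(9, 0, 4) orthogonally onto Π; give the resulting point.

(7, -4, 9)

Foot = Q − λn with λ = (n·Q − d)/|n|² = (2 − 47)/45 = -1.
Foot = (9, 0, 4) − (-1)·(-2, -4, 5) = (7, -4, 9).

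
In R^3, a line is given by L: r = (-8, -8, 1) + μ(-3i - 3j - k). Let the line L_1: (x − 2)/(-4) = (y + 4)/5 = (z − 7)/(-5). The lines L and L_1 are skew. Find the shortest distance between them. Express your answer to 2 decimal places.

L_1 has direction (-4, 5, -5) through (2, -4, 7).
Common perpendicular direction n = (-3, -3, -1) × (-4, 5, -5) = (20, -11, -27).
With w = (2, -4, 7) − (-8, -8, 1) = (10, 4, 6), w · n = -6.
Distance = |w · n| / |n| = |-6| / √1250 ≈ 0.17.

0.17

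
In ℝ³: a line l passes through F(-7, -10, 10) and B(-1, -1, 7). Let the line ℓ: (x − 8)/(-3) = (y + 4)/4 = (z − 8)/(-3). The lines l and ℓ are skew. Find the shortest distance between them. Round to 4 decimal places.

2.7674

A direction vector for l is B − F = (6, 9, -3).
ℓ has direction (-3, 4, -3) through (8, -4, 8).
Common perpendicular direction n = (6, 9, -3) × (-3, 4, -3) = (-15, 27, 51).
With w = (8, -4, 8) − (-7, -10, 10) = (15, 6, -2), w · n = -165.
Distance = |w · n| / |n| = |-165| / √3555 ≈ 2.7674.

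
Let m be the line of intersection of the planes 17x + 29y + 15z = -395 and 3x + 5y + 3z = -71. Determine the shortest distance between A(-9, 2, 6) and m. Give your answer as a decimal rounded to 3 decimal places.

12.782

Direction of m: (17, 29, 15) × (3, 5, 3) = (12, -6, -2).
A point on m: solving the two plane equations with x = 0 gives (0, -10, -7).
Taking (0, -10, -7) on m with direction v = (12, -6, -2): w = A − (0, -10, -7) = (-9, 12, 13), and w × v = (54, 138, -90).
Distance = |w × v| / |v| = √30060 / √184 ≈ 12.782.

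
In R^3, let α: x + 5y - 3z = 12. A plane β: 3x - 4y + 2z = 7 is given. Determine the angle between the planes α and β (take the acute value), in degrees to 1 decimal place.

43.8

cos θ = |n₁·n₂| / (|n₁||n₂|) = |-23| / (√35 · √29).
θ = arccos(0.72193) ≈ 43.8°.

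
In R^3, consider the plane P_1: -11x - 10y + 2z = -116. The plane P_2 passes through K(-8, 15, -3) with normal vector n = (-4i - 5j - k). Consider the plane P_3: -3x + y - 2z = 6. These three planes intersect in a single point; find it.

P_2: n·r = n·K gives -4x - 5y - z = -40.
Solving the 3×3 linear system -11x - 10y + 2z = -116, -4x - 5y - z = -40, -3x + y - 2z = 6 (e.g. by elimination or Cramer's rule, determinant = -109) gives (4, 6, -6).

(4, 6, -6)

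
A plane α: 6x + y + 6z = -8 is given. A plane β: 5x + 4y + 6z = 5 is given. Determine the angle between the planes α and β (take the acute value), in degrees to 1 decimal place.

21.0

cos θ = |n₁·n₂| / (|n₁||n₂|) = |70| / (√73 · √77).
θ = arccos(0.93367) ≈ 21.0°.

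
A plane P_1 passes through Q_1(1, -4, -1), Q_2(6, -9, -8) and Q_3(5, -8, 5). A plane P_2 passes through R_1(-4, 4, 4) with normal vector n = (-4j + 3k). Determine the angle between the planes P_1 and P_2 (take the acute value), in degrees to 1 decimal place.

55.6

Q_1Q_2 = (5, -5, -7), Q_1Q_3 = (4, -4, 6); a normal to P_1 is Q_1Q_2 × Q_1Q_3 = (-58, -58, 0).
Using Q_1: P_1 has equation -58x - 58y = 174.
P_2: n·r = n·R_1 gives -4y + 3z = -4.
cos θ = |n₁·n₂| / (|n₁||n₂|) = |232| / (√6728 · √25).
θ = arccos(0.56569) ≈ 55.6°.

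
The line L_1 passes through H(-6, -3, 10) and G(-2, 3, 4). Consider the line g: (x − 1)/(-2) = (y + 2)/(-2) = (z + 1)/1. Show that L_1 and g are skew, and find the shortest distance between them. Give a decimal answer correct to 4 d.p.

A direction vector for L_1 is G − H = (4, 6, -6).
g has direction (-2, -2, 1) through (1, -2, -1).
Common perpendicular direction n = (4, 6, -6) × (-2, -2, 1) = (-6, 8, 4).
With w = (1, -2, -1) − (-6, -3, 10) = (7, 1, -11), w · n = -78.
Since n ≠ 0 the lines are not parallel, and w · n = -78 ≠ 0 so they do not intersect; hence they are skew.
Distance = |w · n| / |n| = |-78| / √116 ≈ 7.2421.

7.2421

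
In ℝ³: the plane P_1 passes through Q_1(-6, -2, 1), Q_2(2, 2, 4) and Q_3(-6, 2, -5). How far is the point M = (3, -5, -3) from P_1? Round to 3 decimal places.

8.765

Q_1Q_2 = (8, 4, 3), Q_1Q_3 = (0, 4, -6); a normal to P_1 is Q_1Q_2 × Q_1Q_3 = (-36, 48, 32).
Using Q_1: P_1 has equation -36x + 48y + 32z = 152.
n·M − d = (-36)·(3) + (48)·(-5) + (32)·(-3) − 152 = -596; |n| = √4624.
Distance = |-596| / √4624 = 596/√4624 ≈ 8.765.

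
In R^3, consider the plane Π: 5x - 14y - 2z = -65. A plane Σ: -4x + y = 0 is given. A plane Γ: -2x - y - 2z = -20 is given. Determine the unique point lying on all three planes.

Solving the 3×3 linear system 5x - 14y - 2z = -65, -4x + y = 0, -2x - y - 2z = -20 (e.g. by elimination or Cramer's rule, determinant = 90) gives (1, 4, 7).

(1, 4, 7)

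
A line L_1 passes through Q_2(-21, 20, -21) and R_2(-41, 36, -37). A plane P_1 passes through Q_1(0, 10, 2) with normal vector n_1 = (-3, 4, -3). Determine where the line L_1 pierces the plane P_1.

A direction vector for L_1 is R_2 − Q_2 = (-20, 16, -16).
P_1: n_1·r = n_1·Q_1 gives -3x + 4y - 3z = 34.
Substitute r = (-21, 20, -21) + t(-20, 16, -16) into the plane: 206 + 172t = 34, so t = -1.
Intersection: (-21, 20, -21) + (-1)·(-20, 16, -16) = (-1, 4, -5).

(-1, 4, -5)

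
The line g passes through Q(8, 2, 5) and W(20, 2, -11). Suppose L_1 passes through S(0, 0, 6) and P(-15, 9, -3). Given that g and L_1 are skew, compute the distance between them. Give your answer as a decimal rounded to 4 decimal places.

A direction vector for g is W − Q = (12, 0, -16).
A direction vector for L_1 is P − S = (-15, 9, -9).
Common perpendicular direction n = (12, 0, -16) × (-15, 9, -9) = (144, 348, 108).
With w = (0, 0, 6) − (8, 2, 5) = (-8, -2, 1), w · n = -1740.
Distance = |w · n| / |n| = |-1740| / √153504 ≈ 4.4411.

4.4411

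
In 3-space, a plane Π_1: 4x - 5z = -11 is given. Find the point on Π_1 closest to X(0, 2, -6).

(-4, 2, -1)

Foot = X − λn with λ = (n·X − d)/|n|² = (30 − (-11))/41 = 1.
Foot = (0, 2, -6) − 1·(4, 0, -5) = (-4, 2, -1).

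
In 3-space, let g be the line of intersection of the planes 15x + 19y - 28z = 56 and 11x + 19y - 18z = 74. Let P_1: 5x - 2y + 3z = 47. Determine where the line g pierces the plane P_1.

Direction of g: (15, 19, -28) × (11, 19, -18) = (190, -38, 76).
A point on g: solving the two plane equations with x = -2 gives (-2, 6, 1).
Substitute r = (-2, 6, 1) + t(190, -38, 76) into the plane: -19 + 1254t = 47, so t = 1/19.
Intersection: (-2, 6, 1) + (1/19)·(190, -38, 76) = (8, 4, 5).

(8, 4, 5)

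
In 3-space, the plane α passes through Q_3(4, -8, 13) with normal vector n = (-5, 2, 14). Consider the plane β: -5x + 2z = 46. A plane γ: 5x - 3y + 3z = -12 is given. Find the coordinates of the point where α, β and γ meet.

α: n·r = n·Q_3 gives -5x + 2y + 14z = 146.
Solving the 3×3 linear system -5x + 2y + 14z = 146, -5x + 2z = 46, 5x - 3y + 3z = -12 (e.g. by elimination or Cramer's rule, determinant = 230) gives (-6, 2, 8).

(-6, 2, 8)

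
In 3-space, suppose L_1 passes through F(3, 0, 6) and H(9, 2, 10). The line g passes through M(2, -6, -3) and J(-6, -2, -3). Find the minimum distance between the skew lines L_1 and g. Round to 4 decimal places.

2.8324

A direction vector for L_1 is H − F = (6, 2, 4).
A direction vector for g is J − M = (-8, 4, 0).
Common perpendicular direction n = (6, 2, 4) × (-8, 4, 0) = (-16, -32, 40).
With w = (2, -6, -3) − (3, 0, 6) = (-1, -6, -9), w · n = -152.
Distance = |w · n| / |n| = |-152| / √2880 ≈ 2.8324.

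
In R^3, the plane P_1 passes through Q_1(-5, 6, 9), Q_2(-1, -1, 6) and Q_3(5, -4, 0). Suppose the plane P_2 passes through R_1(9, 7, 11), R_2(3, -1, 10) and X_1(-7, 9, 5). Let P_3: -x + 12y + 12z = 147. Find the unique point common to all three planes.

Q_1Q_2 = (4, -7, -3), Q_1Q_3 = (10, -10, -9); a normal to P_1 is Q_1Q_2 × Q_1Q_3 = (33, 6, 30).
Using Q_1: P_1 has equation 33x + 6y + 30z = 141.
R_1R_2 = (-6, -8, -1), R_1X_1 = (-16, 2, -6); a normal to P_2 is R_1R_2 × R_1X_1 = (50, -20, -140).
Using R_1: P_2 has equation 50x - 20y - 140z = -1230.
Solving the 3×3 linear system 33x + 6y + 30z = 141, 50x - 20y - 140z = -1230, -x + 12y + 12z = 147 (e.g. by elimination or Cramer's rule, determinant = 62160) gives (-3, 5, 7).

(-3, 5, 7)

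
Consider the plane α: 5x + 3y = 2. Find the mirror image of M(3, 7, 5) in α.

λ = (n·M − d)/|n|² = (36 − 2)/34 = 1.
Reflection = M − 2λn = (3, 7, 5) − 2·(5, 3, 0) = (-7, 1, 5).

(-7, 1, 5)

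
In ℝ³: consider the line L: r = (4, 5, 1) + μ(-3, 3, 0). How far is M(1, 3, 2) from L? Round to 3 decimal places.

Taking (4, 5, 1) on L with direction v = (-3, 3, 0): w = M − (4, 5, 1) = (-3, -2, 1), and w × v = (-3, -3, -15).
Distance = |w × v| / |v| = √243 / √18 ≈ 3.674.

3.674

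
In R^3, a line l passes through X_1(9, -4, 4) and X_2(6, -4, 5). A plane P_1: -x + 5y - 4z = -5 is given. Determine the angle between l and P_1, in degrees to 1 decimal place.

2.8

A direction vector for l is X_2 − X_1 = (-3, 0, 1).
sin θ = |n·v| / (|n||v|) = |-1| / (√42 · √10) = 0.04880.
θ ≈ 2.8°.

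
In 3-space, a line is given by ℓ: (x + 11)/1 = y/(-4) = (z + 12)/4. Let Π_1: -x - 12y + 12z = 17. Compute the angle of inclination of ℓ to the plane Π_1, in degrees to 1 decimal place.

ℓ has direction (1, -4, 4) through (-11, 0, -12).
sin θ = |n·v| / (|n||v|) = |95| / (√289 · √33) = 0.97279.
θ ≈ 76.6°.

76.6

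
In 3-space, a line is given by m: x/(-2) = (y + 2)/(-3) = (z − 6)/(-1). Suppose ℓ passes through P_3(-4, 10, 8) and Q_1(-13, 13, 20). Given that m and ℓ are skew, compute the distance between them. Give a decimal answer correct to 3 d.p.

8.083

m has direction (-2, -3, -1) through (0, -2, 6).
A direction vector for ℓ is Q_1 − P_3 = (-9, 3, 12).
Common perpendicular direction n = (-2, -3, -1) × (-9, 3, 12) = (-33, 33, -33).
With w = (-4, 10, 8) − (0, -2, 6) = (-4, 12, 2), w · n = 462.
Distance = |w · n| / |n| = |462| / √3267 ≈ 8.083.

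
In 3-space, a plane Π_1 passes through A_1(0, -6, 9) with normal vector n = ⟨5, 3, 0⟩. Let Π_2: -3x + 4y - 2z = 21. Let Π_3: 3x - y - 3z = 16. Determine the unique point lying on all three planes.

(-3, -1, -8)

Π_1: n·r = n·A_1 gives 5x + 3y = -18.
Solving the 3×3 linear system 5x + 3y = -18, -3x + 4y - 2z = 21, 3x - y - 3z = 16 (e.g. by elimination or Cramer's rule, determinant = -115) gives (-3, -1, -8).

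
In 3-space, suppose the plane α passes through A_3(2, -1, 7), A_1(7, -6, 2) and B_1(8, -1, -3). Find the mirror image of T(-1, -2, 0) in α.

(9, 2, 6)

A_3A_1 = (5, -5, -5), A_3B_1 = (6, 0, -10); a normal to α is A_3A_1 × A_3B_1 = (50, 20, 30).
Using A_3: α has equation 50x + 20y + 30z = 290.
λ = (n·T − d)/|n|² = (-90 − 290)/3800 = -1/10.
Reflection = T − 2λn = (-1, -2, 0) − (-1/5)·(50, 20, 30) = (9, 2, 6).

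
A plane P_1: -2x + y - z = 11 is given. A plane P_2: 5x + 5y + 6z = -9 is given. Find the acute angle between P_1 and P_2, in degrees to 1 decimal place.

61.0

cos θ = |n₁·n₂| / (|n₁||n₂|) = |-11| / (√6 · √86).
θ = arccos(0.48425) ≈ 61.0°.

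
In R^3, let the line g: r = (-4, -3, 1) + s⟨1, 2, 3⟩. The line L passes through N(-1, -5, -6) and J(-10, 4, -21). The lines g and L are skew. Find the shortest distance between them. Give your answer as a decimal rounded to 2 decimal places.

A direction vector for L is J − N = (-9, 9, -15).
Common perpendicular direction n = (1, 2, 3) × (-9, 9, -15) = (-57, -12, 27).
With w = (-1, -5, -6) − (-4, -3, 1) = (3, -2, -7), w · n = -336.
Distance = |w · n| / |n| = |-336| / √4122 ≈ 5.23.

5.23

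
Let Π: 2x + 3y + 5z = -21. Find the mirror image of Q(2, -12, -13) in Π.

λ = (n·Q − d)/|n|² = (-97 − (-21))/38 = -2.
Reflection = Q − 2λn = (2, -12, -13) − (-4)·(2, 3, 5) = (10, 0, 7).

(10, 0, 7)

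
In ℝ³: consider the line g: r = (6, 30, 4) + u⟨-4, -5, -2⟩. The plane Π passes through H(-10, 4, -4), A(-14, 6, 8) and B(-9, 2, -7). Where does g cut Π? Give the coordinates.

(-10, 10, -4)

HA = (-4, 2, 12), HB = (1, -2, -3); a normal to Π is HA × HB = (18, 0, 6).
Using H: Π has equation 18x + 6z = -204.
Substitute r = (6, 30, 4) + t(-4, -5, -2) into the plane: 132 + (-84)t = -204, so t = 4.
Intersection: (6, 30, 4) + 4·(-4, -5, -2) = (-10, 10, -4).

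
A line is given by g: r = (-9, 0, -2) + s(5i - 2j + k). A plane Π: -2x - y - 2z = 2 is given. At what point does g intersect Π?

Substitute r = (-9, 0, -2) + t(5, -2, 1) into the plane: 22 + (-10)t = 2, so t = 2.
Intersection: (-9, 0, -2) + 2·(5, -2, 1) = (1, -4, 0).

(1, -4, 0)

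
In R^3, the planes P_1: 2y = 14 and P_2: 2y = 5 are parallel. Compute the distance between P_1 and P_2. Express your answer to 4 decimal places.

Same normal n = (0, 2, 0) with |n| = √4; distance = |14 − 5| / |n| = 9/√4 ≈ 4.5000.

4.5000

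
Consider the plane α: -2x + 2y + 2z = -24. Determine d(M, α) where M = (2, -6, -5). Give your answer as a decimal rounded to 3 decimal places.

0.577

n·M − d = (-2)·(2) + (2)·(-6) + (2)·(-5) − (-24) = -2; |n| = √12.
Distance = |-2| / √12 = 2/√12 ≈ 0.577.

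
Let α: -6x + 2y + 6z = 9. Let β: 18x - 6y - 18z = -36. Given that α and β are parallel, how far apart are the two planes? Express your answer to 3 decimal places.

Rescale β by 1/(-3): -6x + 2y + 6z = 12. Then distance = |9 − 12| / √76 ≈ 0.344.

0.344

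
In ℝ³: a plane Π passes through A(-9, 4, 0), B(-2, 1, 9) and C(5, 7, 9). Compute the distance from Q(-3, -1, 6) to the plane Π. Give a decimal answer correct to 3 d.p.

AB = (7, -3, 9), AC = (14, 3, 9); a normal to Π is AB × AC = (-54, 63, 63).
Using A: Π has equation -54x + 63y + 63z = 738.
n·Q − d = (-54)·(-3) + (63)·(-1) + (63)·(6) − 738 = -261; |n| = √10854.
Distance = |-261| / √10854 = 261/√10854 ≈ 2.505.

2.505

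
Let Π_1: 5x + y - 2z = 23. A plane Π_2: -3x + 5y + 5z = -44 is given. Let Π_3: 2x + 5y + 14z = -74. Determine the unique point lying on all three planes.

Solving the 3×3 linear system 5x + y - 2z = 23, -3x + 5y + 5z = -44, 2x + 5y + 14z = -74 (e.g. by elimination or Cramer's rule, determinant = 327) gives (3, -2, -5).

(3, -2, -5)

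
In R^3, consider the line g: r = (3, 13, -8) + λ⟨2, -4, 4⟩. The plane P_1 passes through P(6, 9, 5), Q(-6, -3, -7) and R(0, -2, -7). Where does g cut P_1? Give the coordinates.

(7, 5, 0)

PQ = (-12, -12, -12), PR = (-6, -11, -12); a normal to P_1 is PQ × PR = (12, -72, 60).
Using P: P_1 has equation 12x - 72y + 60z = -276.
Substitute r = (3, 13, -8) + t(2, -4, 4) into the plane: -1380 + 552t = -276, so t = 2.
Intersection: (3, 13, -8) + 2·(2, -4, 4) = (7, 5, 0).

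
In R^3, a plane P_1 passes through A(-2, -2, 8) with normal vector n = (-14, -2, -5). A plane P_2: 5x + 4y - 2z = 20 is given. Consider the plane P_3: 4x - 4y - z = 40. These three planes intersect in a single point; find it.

(4, -4, -8)

P_1: n·r = n·A gives -14x - 2y - 5z = -8.
Solving the 3×3 linear system -14x - 2y - 5z = -8, 5x + 4y - 2z = 20, 4x - 4y - z = 40 (e.g. by elimination or Cramer's rule, determinant = 354) gives (4, -4, -8).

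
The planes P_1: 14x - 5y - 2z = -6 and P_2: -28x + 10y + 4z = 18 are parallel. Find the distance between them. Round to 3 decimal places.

Rescale P_2 by 1/(-2): 14x - 5y - 2z = -9. Then distance = |-6 − (-9)| / √225 ≈ 0.200.

0.200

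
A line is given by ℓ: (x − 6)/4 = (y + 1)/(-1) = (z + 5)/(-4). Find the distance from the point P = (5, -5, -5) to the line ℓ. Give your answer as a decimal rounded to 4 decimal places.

4.1231

ℓ has direction (4, -1, -4) through (6, -1, -5).
Taking (6, -1, -5) on ℓ with direction v = (4, -1, -4): w = P − (6, -1, -5) = (-1, -4, 0), and w × v = (16, -4, 17).
Distance = |w × v| / |v| = √561 / √33 ≈ 4.1231.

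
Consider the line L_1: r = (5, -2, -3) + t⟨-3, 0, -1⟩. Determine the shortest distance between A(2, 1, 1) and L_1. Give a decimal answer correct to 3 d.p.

5.612

Taking (5, -2, -3) on L_1 with direction v = (-3, 0, -1): w = A − (5, -2, -3) = (-3, 3, 4), and w × v = (-3, -15, 9).
Distance = |w × v| / |v| = √315 / √10 ≈ 5.612.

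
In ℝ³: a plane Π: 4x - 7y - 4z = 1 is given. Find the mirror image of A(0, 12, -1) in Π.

(8, -2, -9)

λ = (n·A − d)/|n|² = (-80 − 1)/81 = -1.
Reflection = A − 2λn = (0, 12, -1) − (-2)·(4, -7, -4) = (8, -2, -9).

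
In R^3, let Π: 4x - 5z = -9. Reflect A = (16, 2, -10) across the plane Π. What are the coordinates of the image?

(-8, 2, 20)

λ = (n·A − d)/|n|² = (114 − (-9))/41 = 3.
Reflection = A − 2λn = (16, 2, -10) − 6·(4, 0, -5) = (-8, 2, 20).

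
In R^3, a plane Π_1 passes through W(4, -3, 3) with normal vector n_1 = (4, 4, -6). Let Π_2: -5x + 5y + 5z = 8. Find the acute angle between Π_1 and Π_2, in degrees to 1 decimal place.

65.2

Π_1: n_1·r = n_1·W gives 4x + 4y - 6z = -14.
cos θ = |n₁·n₂| / (|n₁||n₂|) = |-30| / (√68 · √75).
θ = arccos(0.42008) ≈ 65.2°.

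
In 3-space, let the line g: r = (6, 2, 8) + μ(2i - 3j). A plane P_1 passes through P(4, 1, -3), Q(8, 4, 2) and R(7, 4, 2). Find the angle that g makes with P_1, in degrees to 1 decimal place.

45.5

PQ = (4, 3, 5), PR = (3, 3, 5); a normal to P_1 is PQ × PR = (0, -5, 3).
Using P: P_1 has equation -5y + 3z = -14.
sin θ = |n·v| / (|n||v|) = |15| / (√34 · √13) = 0.71348.
θ ≈ 45.5°.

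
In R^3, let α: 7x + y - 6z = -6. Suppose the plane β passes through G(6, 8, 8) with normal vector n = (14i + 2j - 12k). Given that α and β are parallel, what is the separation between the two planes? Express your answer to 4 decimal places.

0.8627

β: n·r = n·G gives 14x + 2y - 12z = 4.
Rescale β by 1/2: 7x + y - 6z = 2. Then distance = |-6 − 2| / √86 ≈ 0.8627.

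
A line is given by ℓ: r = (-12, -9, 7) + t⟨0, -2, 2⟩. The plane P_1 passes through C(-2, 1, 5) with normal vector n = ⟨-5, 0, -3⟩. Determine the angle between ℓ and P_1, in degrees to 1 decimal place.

21.3

P_1: n·r = n·C gives -5x - 3z = -5.
sin θ = |n·v| / (|n||v|) = |-6| / (√34 · √8) = 0.36380.
θ ≈ 21.3°.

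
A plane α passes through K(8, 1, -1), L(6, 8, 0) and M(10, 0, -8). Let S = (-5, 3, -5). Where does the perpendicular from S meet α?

KL = (-2, 7, 1), KM = (2, -1, -7); a normal to α is KL × KM = (-48, -12, -12).
Using K: α has equation -48x - 12y - 12z = -384.
Foot = S − λn with λ = (n·S − d)/|n|² = (264 − (-384))/2592 = 1/4.
Foot = (-5, 3, -5) − (1/4)·(-48, -12, -12) = (7, 6, -2).

(7, 6, -2)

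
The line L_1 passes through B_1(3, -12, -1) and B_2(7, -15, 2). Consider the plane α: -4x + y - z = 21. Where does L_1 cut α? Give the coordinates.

(-5, -6, -7)

A direction vector for L_1 is B_2 − B_1 = (4, -3, 3).
Substitute r = (3, -12, -1) + t(4, -3, 3) into the plane: -23 + (-22)t = 21, so t = -2.
Intersection: (3, -12, -1) + (-2)·(4, -3, 3) = (-5, -6, -7).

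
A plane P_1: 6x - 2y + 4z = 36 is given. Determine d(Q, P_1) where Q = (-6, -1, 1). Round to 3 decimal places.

n·Q − d = (6)·(-6) + (-2)·(-1) + (4)·(1) − 36 = -66; |n| = √56.
Distance = |-66| / √56 = 66/√56 ≈ 8.820.

8.820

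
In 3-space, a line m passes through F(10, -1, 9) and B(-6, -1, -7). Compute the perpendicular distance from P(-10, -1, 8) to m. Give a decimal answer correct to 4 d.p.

13.4350

A direction vector for m is B − F = (-16, 0, -16).
Taking (10, -1, 9) on m with direction v = (-16, 0, -16): w = P − (10, -1, 9) = (-20, 0, -1), and w × v = (0, -304, 0).
Distance = |w × v| / |v| = √92416 / √512 ≈ 13.4350.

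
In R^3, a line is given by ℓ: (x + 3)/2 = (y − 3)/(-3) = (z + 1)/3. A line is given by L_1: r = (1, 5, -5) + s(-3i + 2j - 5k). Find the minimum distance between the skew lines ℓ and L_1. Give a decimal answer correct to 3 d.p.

5.607

ℓ has direction (2, -3, 3) through (-3, 3, -1).
Common perpendicular direction n = (2, -3, 3) × (-3, 2, -5) = (9, 1, -5).
With w = (1, 5, -5) − (-3, 3, -1) = (4, 2, -4), w · n = 58.
Distance = |w · n| / |n| = |58| / √107 ≈ 5.607.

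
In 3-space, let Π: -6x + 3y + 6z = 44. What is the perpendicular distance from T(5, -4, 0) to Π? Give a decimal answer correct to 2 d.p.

n·T − d = (-6)·(5) + (3)·(-4) + (6)·(0) − 44 = -86; |n| = √81.
Distance = |-86| / √81 = 86/√81 ≈ 9.56.

9.56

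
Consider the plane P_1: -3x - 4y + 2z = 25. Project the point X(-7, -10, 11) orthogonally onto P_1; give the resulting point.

Foot = X − λn with λ = (n·X − d)/|n|² = (83 − 25)/29 = 2.
Foot = (-7, -10, 11) − 2·(-3, -4, 2) = (-1, -2, 7).

(-1, -2, 7)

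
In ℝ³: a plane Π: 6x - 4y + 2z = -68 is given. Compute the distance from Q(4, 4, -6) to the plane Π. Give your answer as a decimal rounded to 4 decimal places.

n·Q − d = (6)·(4) + (-4)·(4) + (2)·(-6) − (-68) = 64; |n| = √56.
Distance = |64| / √56 = 64/√56 ≈ 8.5524.

8.5524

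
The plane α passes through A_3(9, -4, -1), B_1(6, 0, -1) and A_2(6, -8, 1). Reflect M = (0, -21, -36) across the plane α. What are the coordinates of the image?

A_3B_1 = (-3, 4, 0), A_3A_2 = (-3, -4, 2); a normal to α is A_3B_1 × A_3A_2 = (8, 6, 24).
Using A_3: α has equation 8x + 6y + 24z = 24.
λ = (n·M − d)/|n|² = (-990 − 24)/676 = -3/2.
Reflection = M − 2λn = (0, -21, -36) − (-3)·(8, 6, 24) = (24, -3, 36).

(24, -3, 36)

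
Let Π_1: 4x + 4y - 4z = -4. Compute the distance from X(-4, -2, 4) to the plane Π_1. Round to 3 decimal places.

n·X − d = (4)·(-4) + (4)·(-2) + (-4)·(4) − (-4) = -36; |n| = √48.
Distance = |-36| / √48 = 36/√48 ≈ 5.196.

5.196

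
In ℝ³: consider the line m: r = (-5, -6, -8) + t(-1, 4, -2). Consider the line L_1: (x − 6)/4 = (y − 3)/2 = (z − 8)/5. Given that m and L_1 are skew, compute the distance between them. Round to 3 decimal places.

L_1 has direction (4, 2, 5) through (6, 3, 8).
Common perpendicular direction n = (-1, 4, -2) × (4, 2, 5) = (24, -3, -18).
With w = (6, 3, 8) − (-5, -6, -8) = (11, 9, 16), w · n = -51.
Distance = |w · n| / |n| = |-51| / √909 ≈ 1.692.

1.692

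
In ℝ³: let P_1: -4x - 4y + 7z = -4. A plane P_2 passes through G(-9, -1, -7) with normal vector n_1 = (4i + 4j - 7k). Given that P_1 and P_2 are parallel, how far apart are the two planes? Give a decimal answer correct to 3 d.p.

0.556

P_2: n_1·r = n_1·G gives 4x + 4y - 7z = 9.
Rescale P_2 by 1/(-1): -4x - 4y + 7z = -9. Then distance = |-4 − (-9)| / √81 ≈ 0.556.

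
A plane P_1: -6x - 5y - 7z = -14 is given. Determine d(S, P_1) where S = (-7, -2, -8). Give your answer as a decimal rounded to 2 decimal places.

11.63

n·S − d = (-6)·(-7) + (-5)·(-2) + (-7)·(-8) − (-14) = 122; |n| = √110.
Distance = |122| / √110 = 122/√110 ≈ 11.63.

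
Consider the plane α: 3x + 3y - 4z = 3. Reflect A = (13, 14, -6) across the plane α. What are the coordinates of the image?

(-5, -4, 18)

λ = (n·A − d)/|n|² = (105 − 3)/34 = 3.
Reflection = A − 2λn = (13, 14, -6) − 6·(3, 3, -4) = (-5, -4, 18).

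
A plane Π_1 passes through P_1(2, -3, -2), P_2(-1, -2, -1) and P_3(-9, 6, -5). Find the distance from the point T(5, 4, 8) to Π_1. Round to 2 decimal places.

P_1P_2 = (-3, 1, 1), P_1P_3 = (-11, 9, -3); a normal to Π_1 is P_1P_2 × P_1P_3 = (-12, -20, -16).
Using P_1: Π_1 has equation -12x - 20y - 16z = 68.
n·T − d = (-12)·(5) + (-20)·(4) + (-16)·(8) − 68 = -336; |n| = √800.
Distance = |-336| / √800 = 336/√800 ≈ 11.88.

11.88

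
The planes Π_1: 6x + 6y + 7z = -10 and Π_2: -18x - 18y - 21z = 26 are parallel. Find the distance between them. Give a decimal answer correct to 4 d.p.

0.1212

Rescale Π_2 by 1/(-3): 6x + 6y + 7z = -26/3. Then distance = |-10 − (-26/3)| / √121 ≈ 0.1212.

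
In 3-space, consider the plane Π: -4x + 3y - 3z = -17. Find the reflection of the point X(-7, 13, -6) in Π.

(17, -5, 12)

λ = (n·X − d)/|n|² = (85 − (-17))/34 = 3.
Reflection = X − 2λn = (-7, 13, -6) − 6·(-4, 3, -3) = (17, -5, 12).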